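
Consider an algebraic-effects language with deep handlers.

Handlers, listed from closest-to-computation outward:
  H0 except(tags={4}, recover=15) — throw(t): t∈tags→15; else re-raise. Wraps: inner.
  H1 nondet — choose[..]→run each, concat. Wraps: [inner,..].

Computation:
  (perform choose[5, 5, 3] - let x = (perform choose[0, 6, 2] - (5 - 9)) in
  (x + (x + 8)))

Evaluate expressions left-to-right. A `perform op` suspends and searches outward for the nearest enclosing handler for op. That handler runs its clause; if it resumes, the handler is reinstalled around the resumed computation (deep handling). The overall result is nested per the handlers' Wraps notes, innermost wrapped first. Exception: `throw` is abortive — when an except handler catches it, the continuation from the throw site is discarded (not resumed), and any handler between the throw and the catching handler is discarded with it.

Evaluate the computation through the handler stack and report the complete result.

Step-by-step:
choose[5, 5, 3] @ H1
  branch[0] choose=5:
    choose[0, 6, 2] @ H1
      branch[0] choose=0:
        H0 returns -11
        H1 returns [-11]
      branch[1] choose=6:
        H0 returns -23
        H1 returns [-23]
      branch[2] choose=2:
        H0 returns -15
        H1 returns [-15]
  branch[1] choose=5:
    choose[0, 6, 2] @ H1
      branch[0] choose=0:
        H0 returns -11
        H1 returns [-11]
      branch[1] choose=6:
        H0 returns -23
        H1 returns [-23]
      branch[2] choose=2:
        H0 returns -15
        H1 returns [-15]
  branch[2] choose=3:
    choose[0, 6, 2] @ H1
      branch[0] choose=0:
        H0 returns -13
        H1 returns [-13]
      branch[1] choose=6:
        H0 returns -25
        H1 returns [-25]
      branch[2] choose=2:
        H0 returns -17
        H1 returns [-17]
= [-11, -23, -15, -11, -23, -15, -13, -25, -17]

Answer: [-11, -23, -15, -11, -23, -15, -13, -25, -17]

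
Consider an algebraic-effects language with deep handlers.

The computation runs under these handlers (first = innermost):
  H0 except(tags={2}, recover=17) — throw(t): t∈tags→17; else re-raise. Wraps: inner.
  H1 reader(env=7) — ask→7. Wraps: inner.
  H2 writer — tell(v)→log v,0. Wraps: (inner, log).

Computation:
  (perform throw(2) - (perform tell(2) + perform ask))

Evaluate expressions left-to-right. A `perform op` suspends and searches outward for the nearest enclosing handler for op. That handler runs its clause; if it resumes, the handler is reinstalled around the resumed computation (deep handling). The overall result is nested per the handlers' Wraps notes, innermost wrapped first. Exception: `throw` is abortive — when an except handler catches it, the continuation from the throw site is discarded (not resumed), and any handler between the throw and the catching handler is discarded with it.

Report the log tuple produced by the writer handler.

Answer: ()

Working:
throw(2) @ H0 caught ⇒ 17
H1 returns 17
H2 returns (17, ())
= (17, ())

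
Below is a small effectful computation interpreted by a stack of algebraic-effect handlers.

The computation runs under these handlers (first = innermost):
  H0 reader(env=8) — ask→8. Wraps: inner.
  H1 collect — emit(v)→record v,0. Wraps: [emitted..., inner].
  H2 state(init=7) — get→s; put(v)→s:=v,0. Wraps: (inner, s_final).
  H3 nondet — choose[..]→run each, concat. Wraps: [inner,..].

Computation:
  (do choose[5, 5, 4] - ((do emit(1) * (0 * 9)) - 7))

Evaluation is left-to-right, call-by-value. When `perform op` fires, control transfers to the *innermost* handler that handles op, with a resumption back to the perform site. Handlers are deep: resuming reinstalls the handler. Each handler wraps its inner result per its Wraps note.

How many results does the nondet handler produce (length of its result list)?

Evaluation trace:
choose[5, 5, 4] @ H3
  branch[0] choose=5:
    emit(1) @ H1 ⇒ out+=1
    H0 returns 12
    H1 returns [1, 12]
    H2 returns ([1, 12], 7)
    H3 returns [([1, 12], 7)]
  branch[1] choose=5:
    emit(1) @ H1 ⇒ out+=1
    H0 returns 12
    H1 returns [1, 12]
    H2 returns ([1, 12], 7)
    H3 returns [([1, 12], 7)]
  branch[2] choose=4:
    emit(1) @ H1 ⇒ out+=1
    H0 returns 11
    H1 returns [1, 11]
    H2 returns ([1, 11], 7)
    H3 returns [([1, 11], 7)]
= [([1, 12], 7), ([1, 12], 7), ([1, 11], 7)]

Answer: 3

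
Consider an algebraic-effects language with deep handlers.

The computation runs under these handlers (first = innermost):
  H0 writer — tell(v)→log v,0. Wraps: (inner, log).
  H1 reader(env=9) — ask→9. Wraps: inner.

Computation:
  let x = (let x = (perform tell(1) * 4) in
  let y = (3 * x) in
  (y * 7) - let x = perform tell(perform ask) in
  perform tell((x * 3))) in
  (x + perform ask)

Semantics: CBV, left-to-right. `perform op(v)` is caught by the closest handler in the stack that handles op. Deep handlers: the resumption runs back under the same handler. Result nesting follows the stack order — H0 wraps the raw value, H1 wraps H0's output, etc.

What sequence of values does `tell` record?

Answer: (1, 9, 0)

Working:
tell(1) @ H0 ⇒ log+=1
ask @ H1 ⇒ 9
tell(9) @ H0 ⇒ log+=9
tell(0) @ H0 ⇒ log+=0
ask @ H1 ⇒ 9
H0 returns (9, (1, 9, 0))
H1 returns (9, (1, 9, 0))
= (9, (1, 9, 0))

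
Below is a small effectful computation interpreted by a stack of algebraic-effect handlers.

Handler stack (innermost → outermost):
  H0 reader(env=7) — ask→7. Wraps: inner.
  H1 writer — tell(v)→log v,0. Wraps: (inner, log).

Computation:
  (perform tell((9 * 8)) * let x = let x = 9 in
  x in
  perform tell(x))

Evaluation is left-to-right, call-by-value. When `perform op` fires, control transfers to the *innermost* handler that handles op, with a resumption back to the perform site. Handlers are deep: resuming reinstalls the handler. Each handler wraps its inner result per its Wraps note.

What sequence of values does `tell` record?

Step-by-step:
tell(72) @ H1 ⇒ log+=72
tell(9) @ H1 ⇒ log+=9
H0 returns 0
H1 returns (0, (72, 9))
= (0, (72, 9))

Answer: (72, 9)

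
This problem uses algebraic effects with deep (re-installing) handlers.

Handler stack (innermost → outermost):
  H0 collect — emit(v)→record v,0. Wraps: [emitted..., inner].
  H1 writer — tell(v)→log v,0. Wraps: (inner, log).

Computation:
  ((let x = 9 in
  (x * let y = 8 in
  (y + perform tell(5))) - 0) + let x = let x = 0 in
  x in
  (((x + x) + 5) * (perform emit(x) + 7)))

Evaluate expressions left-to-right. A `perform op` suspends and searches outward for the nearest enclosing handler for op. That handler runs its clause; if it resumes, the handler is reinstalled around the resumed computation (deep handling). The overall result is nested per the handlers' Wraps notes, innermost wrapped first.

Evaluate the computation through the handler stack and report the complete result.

Answer: ([0, 107], (5))

Working:
tell(5) @ H1 ⇒ log+=5
emit(0) @ H0 ⇒ out+=0
H0 returns [0, 107]
H1 returns ([0, 107], (5))
= ([0, 107], (5))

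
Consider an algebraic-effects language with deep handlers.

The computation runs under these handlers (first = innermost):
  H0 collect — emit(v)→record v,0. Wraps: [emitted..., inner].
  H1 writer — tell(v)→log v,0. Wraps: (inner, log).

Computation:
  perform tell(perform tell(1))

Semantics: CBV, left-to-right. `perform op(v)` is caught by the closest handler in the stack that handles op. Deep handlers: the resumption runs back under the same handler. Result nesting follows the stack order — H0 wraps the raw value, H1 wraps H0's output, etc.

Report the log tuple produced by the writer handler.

Answer: (1, 0)

Step-by-step:
tell(1) @ H1 ⇒ log+=1
tell(0) @ H1 ⇒ log+=0
H0 returns [0]
H1 returns ([0], (1, 0))
= ([0], (1, 0))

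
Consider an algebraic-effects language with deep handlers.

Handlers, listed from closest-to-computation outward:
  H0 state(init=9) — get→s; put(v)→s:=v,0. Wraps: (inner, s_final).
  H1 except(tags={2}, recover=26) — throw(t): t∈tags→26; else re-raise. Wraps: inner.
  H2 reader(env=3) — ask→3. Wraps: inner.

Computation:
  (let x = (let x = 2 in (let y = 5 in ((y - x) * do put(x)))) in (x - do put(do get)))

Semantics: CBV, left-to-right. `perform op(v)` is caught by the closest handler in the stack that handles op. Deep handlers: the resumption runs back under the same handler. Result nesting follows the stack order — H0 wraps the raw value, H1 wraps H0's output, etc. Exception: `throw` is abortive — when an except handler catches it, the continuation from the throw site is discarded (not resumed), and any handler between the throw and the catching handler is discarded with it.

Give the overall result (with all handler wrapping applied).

Working:
put(2) @ H0 ⇒ s:=2
get @ H0 ⇒ 2
put(2) @ H0 ⇒ s:=2
H0 returns (0, 2)
H1 returns (0, 2)
H2 returns (0, 2)
= (0, 2)

Answer: (0, 2)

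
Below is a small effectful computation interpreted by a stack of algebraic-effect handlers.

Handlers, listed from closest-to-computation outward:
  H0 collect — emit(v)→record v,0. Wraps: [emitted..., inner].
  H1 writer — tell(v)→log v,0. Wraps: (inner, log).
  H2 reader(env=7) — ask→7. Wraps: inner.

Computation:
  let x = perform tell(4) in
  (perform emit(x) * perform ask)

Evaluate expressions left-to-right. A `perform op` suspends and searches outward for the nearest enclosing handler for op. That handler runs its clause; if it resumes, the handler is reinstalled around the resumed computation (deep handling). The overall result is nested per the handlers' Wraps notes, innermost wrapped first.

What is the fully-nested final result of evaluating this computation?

Evaluation trace:
tell(4) @ H1 ⇒ log+=4
emit(0) @ H0 ⇒ out+=0
ask @ H2 ⇒ 7
H0 returns [0, 0]
H1 returns ([0, 0], (4))
H2 returns ([0, 0], (4))
= ([0, 0], (4))

Answer: ([0, 0], (4))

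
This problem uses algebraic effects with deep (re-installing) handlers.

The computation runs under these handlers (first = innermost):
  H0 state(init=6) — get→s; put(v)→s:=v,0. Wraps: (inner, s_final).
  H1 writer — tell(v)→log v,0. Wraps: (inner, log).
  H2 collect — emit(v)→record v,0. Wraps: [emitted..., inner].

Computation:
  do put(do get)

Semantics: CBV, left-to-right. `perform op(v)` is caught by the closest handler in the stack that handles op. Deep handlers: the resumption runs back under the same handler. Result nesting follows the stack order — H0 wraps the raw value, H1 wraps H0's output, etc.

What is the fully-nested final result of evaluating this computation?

Answer: [((0, 6), ())]

Evaluation trace:
get @ H0 ⇒ 6
put(6) @ H0 ⇒ s:=6
H0 returns (0, 6)
H1 returns ((0, 6), ())
H2 returns [((0, 6), ())]
= [((0, 6), ())]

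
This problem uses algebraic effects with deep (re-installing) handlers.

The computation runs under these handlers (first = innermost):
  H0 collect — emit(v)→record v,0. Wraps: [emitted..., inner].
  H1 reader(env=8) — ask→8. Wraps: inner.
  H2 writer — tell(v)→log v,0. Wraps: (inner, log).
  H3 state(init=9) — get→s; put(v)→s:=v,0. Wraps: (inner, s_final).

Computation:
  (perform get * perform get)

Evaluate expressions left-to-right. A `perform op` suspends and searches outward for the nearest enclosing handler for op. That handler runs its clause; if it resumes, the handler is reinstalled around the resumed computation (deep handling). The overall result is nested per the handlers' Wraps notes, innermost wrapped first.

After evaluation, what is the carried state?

Answer: 9

Evaluation trace:
get @ H3 ⇒ 9
get @ H3 ⇒ 9
H0 returns [81]
H1 returns [81]
H2 returns ([81], ())
H3 returns (([81], ()), 9)
= (([81], ()), 9)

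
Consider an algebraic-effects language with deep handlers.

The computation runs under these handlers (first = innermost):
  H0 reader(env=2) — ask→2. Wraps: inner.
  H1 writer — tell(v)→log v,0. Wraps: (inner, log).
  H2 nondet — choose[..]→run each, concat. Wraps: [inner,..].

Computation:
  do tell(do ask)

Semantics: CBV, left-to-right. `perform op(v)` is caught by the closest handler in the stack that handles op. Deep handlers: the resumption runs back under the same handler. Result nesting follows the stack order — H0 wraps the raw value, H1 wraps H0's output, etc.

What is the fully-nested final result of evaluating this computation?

Answer: [(0, (2))]

Working:
ask @ H0 ⇒ 2
tell(2) @ H1 ⇒ log+=2
H0 returns 0
H1 returns (0, (2))
H2 returns [(0, (2))]
= [(0, (2))]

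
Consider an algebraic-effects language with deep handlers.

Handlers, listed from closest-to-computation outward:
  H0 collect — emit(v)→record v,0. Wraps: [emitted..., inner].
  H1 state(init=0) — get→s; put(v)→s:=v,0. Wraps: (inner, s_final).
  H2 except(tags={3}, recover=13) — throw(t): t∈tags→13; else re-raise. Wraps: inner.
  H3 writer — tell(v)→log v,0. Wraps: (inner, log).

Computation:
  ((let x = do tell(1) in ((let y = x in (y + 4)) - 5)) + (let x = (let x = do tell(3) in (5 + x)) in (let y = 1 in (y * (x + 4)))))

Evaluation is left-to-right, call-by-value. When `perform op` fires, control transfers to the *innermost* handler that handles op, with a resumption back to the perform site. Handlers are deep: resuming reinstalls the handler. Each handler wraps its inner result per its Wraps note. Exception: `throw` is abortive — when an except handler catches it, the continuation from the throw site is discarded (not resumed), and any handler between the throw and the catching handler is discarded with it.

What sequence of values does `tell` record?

Answer: (1, 3)

Step-by-step:
tell(1) @ H3 ⇒ log+=1
tell(3) @ H3 ⇒ log+=3
H0 returns [8]
H1 returns ([8], 0)
H2 returns ([8], 0)
H3 returns (([8], 0), (1, 3))
= (([8], 0), (1, 3))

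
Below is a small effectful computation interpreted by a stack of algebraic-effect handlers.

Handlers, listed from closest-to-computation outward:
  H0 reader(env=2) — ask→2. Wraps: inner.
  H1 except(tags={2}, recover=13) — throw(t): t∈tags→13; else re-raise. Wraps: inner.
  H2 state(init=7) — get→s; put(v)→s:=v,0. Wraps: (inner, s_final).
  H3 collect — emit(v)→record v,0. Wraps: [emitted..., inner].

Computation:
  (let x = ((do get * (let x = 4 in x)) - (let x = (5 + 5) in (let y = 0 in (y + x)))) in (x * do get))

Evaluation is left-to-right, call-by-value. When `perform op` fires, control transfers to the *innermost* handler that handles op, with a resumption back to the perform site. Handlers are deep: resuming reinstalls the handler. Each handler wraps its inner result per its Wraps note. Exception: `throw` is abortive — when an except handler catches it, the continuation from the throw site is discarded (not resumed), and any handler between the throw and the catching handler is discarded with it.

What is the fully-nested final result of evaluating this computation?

Answer: [(126, 7)]

Working:
get @ H2 ⇒ 7
get @ H2 ⇒ 7
H0 returns 126
H1 returns 126
H2 returns (126, 7)
H3 returns [(126, 7)]
= [(126, 7)]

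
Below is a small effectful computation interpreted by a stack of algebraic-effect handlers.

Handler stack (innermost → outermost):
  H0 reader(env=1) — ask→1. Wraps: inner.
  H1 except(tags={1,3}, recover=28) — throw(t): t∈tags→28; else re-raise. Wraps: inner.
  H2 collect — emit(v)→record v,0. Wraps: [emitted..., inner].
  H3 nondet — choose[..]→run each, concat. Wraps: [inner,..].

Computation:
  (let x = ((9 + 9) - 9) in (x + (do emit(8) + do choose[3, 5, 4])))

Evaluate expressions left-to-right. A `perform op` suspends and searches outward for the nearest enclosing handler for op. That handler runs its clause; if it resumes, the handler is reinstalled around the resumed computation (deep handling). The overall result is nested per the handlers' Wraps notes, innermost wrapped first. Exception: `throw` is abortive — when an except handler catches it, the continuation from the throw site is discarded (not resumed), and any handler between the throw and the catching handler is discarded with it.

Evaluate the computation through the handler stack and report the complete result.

Step-by-step:
emit(8) @ H2 ⇒ out+=8
choose[3, 5, 4] @ H3
  branch[0] choose=3:
    H0 returns 12
    H1 returns 12
    H2 returns [8, 12]
    H3 returns [[8, 12]]
  branch[1] choose=5:
    H0 returns 14
    H1 returns 14
    H2 returns [8, 14]
    H3 returns [[8, 14]]
  branch[2] choose=4:
    H0 returns 13
    H1 returns 13
    H2 returns [8, 13]
    H3 returns [[8, 13]]
= [[8, 12], [8, 14], [8, 13]]

Answer: [[8, 12], [8, 14], [8, 13]]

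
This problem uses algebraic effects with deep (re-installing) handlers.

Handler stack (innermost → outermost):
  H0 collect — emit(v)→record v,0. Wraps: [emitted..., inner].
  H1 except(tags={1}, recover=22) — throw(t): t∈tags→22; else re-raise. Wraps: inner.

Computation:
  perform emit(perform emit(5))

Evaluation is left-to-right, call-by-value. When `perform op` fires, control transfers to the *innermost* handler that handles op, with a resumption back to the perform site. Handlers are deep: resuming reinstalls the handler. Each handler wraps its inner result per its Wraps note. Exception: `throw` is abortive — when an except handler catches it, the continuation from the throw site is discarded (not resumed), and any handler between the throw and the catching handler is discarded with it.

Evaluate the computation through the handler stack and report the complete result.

Answer: [5, 0, 0]

Step-by-step:
emit(5) @ H0 ⇒ out+=5
emit(0) @ H0 ⇒ out+=0
H0 returns [5, 0, 0]
H1 returns [5, 0, 0]
= [5, 0, 0]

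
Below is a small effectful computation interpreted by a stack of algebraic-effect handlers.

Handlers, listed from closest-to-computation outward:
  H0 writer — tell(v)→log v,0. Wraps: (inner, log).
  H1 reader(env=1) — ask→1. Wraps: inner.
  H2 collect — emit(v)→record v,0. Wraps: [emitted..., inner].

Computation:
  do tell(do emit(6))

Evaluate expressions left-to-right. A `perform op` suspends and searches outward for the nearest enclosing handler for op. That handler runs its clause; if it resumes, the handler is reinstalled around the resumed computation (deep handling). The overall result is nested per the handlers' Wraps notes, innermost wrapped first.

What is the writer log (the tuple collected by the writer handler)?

Step-by-step:
emit(6) @ H2 ⇒ out+=6
tell(0) @ H0 ⇒ log+=0
H0 returns (0, (0))
H1 returns (0, (0))
H2 returns [6, (0, (0))]
= [6, (0, (0))]

Answer: (0)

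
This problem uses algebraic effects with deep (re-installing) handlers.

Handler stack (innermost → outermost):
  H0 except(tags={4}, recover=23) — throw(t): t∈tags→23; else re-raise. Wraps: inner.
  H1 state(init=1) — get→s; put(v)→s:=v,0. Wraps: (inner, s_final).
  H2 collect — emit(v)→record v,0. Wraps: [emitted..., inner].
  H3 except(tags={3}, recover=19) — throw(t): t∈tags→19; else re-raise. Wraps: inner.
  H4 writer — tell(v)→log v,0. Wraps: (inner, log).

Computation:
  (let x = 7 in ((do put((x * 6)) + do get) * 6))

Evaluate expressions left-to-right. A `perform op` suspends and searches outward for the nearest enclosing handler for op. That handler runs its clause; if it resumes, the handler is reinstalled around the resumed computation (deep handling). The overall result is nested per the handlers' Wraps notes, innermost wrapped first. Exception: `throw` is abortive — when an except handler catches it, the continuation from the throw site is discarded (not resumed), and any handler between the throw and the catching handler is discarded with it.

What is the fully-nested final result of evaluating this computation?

Answer: ([(252, 42)], ())

Working:
put(42) @ H1 ⇒ s:=42
get @ H1 ⇒ 42
H0 returns 252
H1 returns (252, 42)
H2 returns [(252, 42)]
H3 returns [(252, 42)]
H4 returns ([(252, 42)], ())
= ([(252, 42)], ())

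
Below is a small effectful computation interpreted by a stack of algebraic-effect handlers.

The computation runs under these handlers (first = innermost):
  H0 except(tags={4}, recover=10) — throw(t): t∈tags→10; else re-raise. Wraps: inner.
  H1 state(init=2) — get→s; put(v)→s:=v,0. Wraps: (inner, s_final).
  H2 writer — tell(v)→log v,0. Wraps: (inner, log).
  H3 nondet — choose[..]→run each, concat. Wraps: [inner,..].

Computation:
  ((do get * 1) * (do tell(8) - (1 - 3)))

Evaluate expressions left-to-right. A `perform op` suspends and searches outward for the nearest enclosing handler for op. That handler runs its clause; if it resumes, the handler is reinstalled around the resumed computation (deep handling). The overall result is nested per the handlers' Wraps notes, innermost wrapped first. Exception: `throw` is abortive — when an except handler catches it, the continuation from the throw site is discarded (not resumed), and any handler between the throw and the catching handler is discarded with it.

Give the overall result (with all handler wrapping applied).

Answer: [((4, 2), (8))]

Evaluation trace:
get @ H1 ⇒ 2
tell(8) @ H2 ⇒ log+=8
H0 returns 4
H1 returns (4, 2)
H2 returns ((4, 2), (8))
H3 returns [((4, 2), (8))]
= [((4, 2), (8))]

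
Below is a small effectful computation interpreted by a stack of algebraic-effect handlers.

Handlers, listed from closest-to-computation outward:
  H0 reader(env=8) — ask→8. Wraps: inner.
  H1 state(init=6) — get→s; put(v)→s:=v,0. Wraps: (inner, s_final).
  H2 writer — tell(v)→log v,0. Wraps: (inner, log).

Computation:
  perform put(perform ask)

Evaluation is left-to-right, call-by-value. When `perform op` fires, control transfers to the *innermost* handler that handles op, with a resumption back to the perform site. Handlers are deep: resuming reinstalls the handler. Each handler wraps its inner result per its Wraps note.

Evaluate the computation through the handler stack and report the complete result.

Answer: ((0, 8), ())

Evaluation trace:
ask @ H0 ⇒ 8
put(8) @ H1 ⇒ s:=8
H0 returns 0
H1 returns (0, 8)
H2 returns ((0, 8), ())
= ((0, 8), ())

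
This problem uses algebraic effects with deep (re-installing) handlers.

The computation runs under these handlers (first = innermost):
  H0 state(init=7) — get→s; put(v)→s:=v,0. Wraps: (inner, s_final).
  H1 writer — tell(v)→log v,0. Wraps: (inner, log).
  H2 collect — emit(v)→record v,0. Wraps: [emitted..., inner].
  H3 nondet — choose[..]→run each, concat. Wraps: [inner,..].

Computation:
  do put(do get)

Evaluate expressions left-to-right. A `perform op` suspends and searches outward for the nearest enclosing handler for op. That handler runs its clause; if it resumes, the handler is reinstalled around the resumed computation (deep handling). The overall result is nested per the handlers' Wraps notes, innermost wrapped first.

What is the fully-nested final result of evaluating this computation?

Working:
get @ H0 ⇒ 7
put(7) @ H0 ⇒ s:=7
H0 returns (0, 7)
H1 returns ((0, 7), ())
H2 returns [((0, 7), ())]
H3 returns [[((0, 7), ())]]
= [[((0, 7), ())]]

Answer: [[((0, 7), ())]]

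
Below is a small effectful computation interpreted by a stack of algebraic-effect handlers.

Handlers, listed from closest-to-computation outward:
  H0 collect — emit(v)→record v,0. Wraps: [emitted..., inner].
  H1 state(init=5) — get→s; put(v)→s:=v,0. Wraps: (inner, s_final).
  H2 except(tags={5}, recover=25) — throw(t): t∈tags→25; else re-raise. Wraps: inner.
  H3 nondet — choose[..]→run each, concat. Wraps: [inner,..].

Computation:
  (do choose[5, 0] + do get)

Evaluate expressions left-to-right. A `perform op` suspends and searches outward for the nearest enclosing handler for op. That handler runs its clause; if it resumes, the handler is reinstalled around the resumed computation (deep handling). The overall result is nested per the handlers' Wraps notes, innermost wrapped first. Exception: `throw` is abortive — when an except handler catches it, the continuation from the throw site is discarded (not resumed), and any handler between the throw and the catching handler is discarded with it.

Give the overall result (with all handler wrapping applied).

Answer: [([10], 5), ([5], 5)]

Evaluation trace:
choose[5, 0] @ H3
  branch[0] choose=5:
    get @ H1 ⇒ 5
    H0 returns [10]
    H1 returns ([10], 5)
    H2 returns ([10], 5)
    H3 returns [([10], 5)]
  branch[1] choose=0:
    get @ H1 ⇒ 5
    H0 returns [5]
    H1 returns ([5], 5)
    H2 returns ([5], 5)
    H3 returns [([5], 5)]
= [([10], 5), ([5], 5)]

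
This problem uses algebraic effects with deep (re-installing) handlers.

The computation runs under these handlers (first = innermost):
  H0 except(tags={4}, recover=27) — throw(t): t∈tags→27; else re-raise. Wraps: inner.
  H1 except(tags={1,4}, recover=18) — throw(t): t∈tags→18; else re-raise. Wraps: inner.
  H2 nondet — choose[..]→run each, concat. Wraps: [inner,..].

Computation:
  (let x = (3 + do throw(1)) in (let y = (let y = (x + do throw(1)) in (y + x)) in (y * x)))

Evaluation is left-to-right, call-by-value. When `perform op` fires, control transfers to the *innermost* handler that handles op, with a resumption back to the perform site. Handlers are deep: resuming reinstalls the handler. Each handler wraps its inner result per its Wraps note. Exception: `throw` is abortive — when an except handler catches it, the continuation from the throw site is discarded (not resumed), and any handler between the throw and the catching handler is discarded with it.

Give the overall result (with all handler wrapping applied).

Working:
throw(1) @ H0 re-raised
throw(1) @ H1 caught ⇒ 18
H2 returns [18]
= [18]

Answer: [18]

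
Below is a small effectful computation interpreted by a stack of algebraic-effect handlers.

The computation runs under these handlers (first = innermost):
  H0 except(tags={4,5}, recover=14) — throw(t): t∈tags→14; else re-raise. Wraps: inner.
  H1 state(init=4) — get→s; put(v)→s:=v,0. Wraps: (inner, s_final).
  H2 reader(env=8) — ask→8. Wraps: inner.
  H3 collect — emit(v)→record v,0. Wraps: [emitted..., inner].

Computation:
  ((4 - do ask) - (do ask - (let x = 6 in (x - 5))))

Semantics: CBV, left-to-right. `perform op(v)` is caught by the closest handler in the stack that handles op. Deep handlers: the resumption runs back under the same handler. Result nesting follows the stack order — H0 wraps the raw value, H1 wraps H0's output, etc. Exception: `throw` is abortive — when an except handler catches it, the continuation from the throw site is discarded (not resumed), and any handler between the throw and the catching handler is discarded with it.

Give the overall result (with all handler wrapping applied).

Answer: [(-11, 4)]

Evaluation trace:
ask @ H2 ⇒ 8
ask @ H2 ⇒ 8
H0 returns -11
H1 returns (-11, 4)
H2 returns (-11, 4)
H3 returns [(-11, 4)]
= [(-11, 4)]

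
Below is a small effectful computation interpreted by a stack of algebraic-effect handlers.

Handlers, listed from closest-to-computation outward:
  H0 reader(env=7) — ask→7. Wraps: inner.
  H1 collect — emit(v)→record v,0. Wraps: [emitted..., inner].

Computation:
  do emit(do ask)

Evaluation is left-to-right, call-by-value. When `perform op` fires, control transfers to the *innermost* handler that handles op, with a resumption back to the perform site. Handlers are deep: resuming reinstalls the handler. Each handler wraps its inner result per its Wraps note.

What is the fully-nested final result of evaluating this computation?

Working:
ask @ H0 ⇒ 7
emit(7) @ H1 ⇒ out+=7
H0 returns 0
H1 returns [7, 0]
= [7, 0]

Answer: [7, 0]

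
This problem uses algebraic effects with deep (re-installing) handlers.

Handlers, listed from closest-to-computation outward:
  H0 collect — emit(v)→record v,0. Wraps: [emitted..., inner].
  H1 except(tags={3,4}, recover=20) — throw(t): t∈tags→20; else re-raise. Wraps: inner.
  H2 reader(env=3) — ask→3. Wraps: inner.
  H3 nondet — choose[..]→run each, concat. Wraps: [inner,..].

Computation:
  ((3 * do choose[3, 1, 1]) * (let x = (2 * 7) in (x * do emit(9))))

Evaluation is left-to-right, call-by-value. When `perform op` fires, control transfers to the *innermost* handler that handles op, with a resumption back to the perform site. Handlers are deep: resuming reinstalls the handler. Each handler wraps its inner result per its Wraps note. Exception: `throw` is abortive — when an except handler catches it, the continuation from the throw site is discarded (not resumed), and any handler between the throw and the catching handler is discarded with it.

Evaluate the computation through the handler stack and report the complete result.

Evaluation trace:
choose[3, 1, 1] @ H3
  branch[0] choose=3:
    emit(9) @ H0 ⇒ out+=9
    H0 returns [9, 0]
    H1 returns [9, 0]
    H2 returns [9, 0]
    H3 returns [[9, 0]]
  branch[1] choose=1:
    emit(9) @ H0 ⇒ out+=9
    H0 returns [9, 0]
    H1 returns [9, 0]
    H2 returns [9, 0]
    H3 returns [[9, 0]]
  branch[2] choose=1:
    emit(9) @ H0 ⇒ out+=9
    H0 returns [9, 0]
    H1 returns [9, 0]
    H2 returns [9, 0]
    H3 returns [[9, 0]]
= [[9, 0], [9, 0], [9, 0]]

Answer: [[9, 0], [9, 0], [9, 0]]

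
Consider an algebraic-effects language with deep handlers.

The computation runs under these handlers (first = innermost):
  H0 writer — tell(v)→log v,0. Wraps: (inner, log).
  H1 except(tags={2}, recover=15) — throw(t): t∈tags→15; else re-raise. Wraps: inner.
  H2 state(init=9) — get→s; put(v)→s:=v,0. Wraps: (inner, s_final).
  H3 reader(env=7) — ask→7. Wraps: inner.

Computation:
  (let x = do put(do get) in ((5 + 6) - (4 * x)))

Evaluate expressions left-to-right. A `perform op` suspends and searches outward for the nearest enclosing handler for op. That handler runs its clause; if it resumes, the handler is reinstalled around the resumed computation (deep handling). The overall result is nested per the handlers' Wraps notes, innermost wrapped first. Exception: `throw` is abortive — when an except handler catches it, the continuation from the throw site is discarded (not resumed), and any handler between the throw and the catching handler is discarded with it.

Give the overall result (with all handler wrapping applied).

Evaluation trace:
get @ H2 ⇒ 9
put(9) @ H2 ⇒ s:=9
H0 returns (11, ())
H1 returns (11, ())
H2 returns ((11, ()), 9)
H3 returns ((11, ()), 9)
= ((11, ()), 9)

Answer: ((11, ()), 9)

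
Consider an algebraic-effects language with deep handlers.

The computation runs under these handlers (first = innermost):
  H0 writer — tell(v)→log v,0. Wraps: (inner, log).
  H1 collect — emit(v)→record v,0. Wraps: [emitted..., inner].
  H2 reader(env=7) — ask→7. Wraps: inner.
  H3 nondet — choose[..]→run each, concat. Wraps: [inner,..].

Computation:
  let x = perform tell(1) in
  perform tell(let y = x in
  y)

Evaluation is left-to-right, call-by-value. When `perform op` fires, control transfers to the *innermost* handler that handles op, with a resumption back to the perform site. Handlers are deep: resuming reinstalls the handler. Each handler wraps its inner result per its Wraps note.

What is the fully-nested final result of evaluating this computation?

Working:
tell(1) @ H0 ⇒ log+=1
tell(0) @ H0 ⇒ log+=0
H0 returns (0, (1, 0))
H1 returns [(0, (1, 0))]
H2 returns [(0, (1, 0))]
H3 returns [[(0, (1, 0))]]
= [[(0, (1, 0))]]

Answer: [[(0, (1, 0))]]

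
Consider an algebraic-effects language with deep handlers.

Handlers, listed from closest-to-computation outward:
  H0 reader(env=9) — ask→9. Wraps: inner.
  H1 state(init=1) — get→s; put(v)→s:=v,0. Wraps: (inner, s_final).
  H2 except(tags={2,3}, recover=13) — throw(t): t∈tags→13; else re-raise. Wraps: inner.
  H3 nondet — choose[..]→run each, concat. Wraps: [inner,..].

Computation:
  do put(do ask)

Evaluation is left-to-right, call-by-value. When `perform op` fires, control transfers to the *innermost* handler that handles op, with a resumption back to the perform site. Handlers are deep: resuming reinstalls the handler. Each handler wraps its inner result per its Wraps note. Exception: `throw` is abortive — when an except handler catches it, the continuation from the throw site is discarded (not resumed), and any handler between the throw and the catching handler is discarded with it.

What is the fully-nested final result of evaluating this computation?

Working:
ask @ H0 ⇒ 9
put(9) @ H1 ⇒ s:=9
H0 returns 0
H1 returns (0, 9)
H2 returns (0, 9)
H3 returns [(0, 9)]
= [(0, 9)]

Answer: [(0, 9)]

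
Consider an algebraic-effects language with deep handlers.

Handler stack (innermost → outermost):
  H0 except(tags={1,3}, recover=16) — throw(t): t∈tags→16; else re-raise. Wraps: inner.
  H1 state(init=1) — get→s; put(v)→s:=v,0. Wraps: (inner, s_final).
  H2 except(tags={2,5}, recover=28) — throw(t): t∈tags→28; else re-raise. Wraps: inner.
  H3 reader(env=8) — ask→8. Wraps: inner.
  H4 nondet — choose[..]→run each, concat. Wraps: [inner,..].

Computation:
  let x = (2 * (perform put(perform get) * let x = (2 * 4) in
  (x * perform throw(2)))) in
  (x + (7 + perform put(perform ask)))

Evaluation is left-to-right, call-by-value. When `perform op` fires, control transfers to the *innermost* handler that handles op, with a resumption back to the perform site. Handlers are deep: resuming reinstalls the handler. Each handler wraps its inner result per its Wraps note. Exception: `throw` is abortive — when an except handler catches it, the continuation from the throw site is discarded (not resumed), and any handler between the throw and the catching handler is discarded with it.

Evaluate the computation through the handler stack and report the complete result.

Answer: [28]

Step-by-step:
get @ H1 ⇒ 1
put(1) @ H1 ⇒ s:=1
throw(2) @ H0 re-raised
throw(2) @ H2 caught ⇒ 28
H3 returns 28
H4 returns [28]
= [28]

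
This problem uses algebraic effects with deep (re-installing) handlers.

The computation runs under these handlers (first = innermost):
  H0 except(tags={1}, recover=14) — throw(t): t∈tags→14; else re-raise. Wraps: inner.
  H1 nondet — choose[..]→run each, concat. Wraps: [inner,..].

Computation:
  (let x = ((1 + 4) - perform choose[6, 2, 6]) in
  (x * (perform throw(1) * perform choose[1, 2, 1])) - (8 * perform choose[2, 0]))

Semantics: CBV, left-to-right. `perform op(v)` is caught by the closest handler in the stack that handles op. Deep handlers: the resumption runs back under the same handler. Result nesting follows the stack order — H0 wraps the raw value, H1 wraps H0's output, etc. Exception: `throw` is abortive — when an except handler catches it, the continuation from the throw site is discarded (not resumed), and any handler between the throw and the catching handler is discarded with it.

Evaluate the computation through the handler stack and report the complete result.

Evaluation trace:
choose[6, 2, 6] @ H1
  branch[0] choose=6:
    throw(1) @ H0 caught ⇒ 14
    H1 returns [14]
  branch[1] choose=2:
    throw(1) @ H0 caught ⇒ 14
    H1 returns [14]
  branch[2] choose=6:
    throw(1) @ H0 caught ⇒ 14
    H1 returns [14]
= [14, 14, 14]

Answer: [14, 14, 14]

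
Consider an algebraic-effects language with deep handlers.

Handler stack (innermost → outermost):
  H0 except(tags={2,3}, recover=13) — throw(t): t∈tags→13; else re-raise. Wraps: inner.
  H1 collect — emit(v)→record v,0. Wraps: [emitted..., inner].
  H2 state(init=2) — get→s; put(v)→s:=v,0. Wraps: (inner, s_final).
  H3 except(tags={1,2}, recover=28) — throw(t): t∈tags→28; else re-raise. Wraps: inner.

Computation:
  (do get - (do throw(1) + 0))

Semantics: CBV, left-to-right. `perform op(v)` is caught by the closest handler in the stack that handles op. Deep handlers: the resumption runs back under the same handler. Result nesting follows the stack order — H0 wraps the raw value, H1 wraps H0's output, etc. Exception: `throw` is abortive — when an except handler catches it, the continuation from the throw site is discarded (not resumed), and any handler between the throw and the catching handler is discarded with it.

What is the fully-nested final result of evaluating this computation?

Answer: 28

Evaluation trace:
get @ H2 ⇒ 2
throw(1) @ H0 re-raised
throw(1) @ H3 caught ⇒ 28
= 28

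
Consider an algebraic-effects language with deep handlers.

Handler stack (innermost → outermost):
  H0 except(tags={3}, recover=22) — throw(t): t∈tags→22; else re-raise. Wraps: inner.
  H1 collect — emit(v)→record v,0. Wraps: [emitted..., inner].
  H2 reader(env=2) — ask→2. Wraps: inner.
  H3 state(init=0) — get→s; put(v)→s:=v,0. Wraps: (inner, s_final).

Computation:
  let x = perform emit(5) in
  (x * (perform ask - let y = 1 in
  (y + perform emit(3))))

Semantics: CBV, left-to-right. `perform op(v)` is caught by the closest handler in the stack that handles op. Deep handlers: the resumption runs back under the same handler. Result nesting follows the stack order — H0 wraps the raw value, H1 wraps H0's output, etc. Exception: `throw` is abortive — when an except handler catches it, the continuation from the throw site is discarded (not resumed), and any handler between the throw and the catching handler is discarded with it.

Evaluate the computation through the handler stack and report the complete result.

Answer: ([5, 3, 0], 0)

Evaluation trace:
emit(5) @ H1 ⇒ out+=5
ask @ H2 ⇒ 2
emit(3) @ H1 ⇒ out+=3
H0 returns 0
H1 returns [5, 3, 0]
H2 returns [5, 3, 0]
H3 returns ([5, 3, 0], 0)
= ([5, 3, 0], 0)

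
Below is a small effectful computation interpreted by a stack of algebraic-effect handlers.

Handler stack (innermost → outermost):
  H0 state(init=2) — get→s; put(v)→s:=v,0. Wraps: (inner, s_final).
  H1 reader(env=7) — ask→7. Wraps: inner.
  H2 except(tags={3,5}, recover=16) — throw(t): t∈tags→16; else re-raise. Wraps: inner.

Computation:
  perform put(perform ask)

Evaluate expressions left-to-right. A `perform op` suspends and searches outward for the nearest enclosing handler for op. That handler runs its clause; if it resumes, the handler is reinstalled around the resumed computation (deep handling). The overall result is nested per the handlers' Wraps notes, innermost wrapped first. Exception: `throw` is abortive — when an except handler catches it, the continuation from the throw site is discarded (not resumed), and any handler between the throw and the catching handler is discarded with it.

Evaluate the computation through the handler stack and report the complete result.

Working:
ask @ H1 ⇒ 7
put(7) @ H0 ⇒ s:=7
H0 returns (0, 7)
H1 returns (0, 7)
H2 returns (0, 7)
= (0, 7)

Answer: (0, 7)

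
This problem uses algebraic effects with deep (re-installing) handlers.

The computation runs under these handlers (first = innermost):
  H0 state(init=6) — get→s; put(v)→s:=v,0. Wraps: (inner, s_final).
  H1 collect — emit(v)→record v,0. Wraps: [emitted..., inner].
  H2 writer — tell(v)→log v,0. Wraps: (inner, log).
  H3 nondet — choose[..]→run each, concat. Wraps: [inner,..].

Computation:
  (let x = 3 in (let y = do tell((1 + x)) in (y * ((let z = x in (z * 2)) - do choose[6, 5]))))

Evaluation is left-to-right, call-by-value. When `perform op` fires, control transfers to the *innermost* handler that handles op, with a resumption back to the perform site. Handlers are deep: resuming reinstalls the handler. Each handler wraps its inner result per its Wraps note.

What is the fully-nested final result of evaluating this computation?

Step-by-step:
tell(4) @ H2 ⇒ log+=4
choose[6, 5] @ H3
  branch[0] choose=6:
    H0 returns (0, 6)
    H1 returns [(0, 6)]
    H2 returns ([(0, 6)], (4))
    H3 returns [([(0, 6)], (4))]
  branch[1] choose=5:
    H0 returns (0, 6)
    H1 returns [(0, 6)]
    H2 returns ([(0, 6)], (4))
    H3 returns [([(0, 6)], (4))]
= [([(0, 6)], (4)), ([(0, 6)], (4))]

Answer: [([(0, 6)], (4)), ([(0, 6)], (4))]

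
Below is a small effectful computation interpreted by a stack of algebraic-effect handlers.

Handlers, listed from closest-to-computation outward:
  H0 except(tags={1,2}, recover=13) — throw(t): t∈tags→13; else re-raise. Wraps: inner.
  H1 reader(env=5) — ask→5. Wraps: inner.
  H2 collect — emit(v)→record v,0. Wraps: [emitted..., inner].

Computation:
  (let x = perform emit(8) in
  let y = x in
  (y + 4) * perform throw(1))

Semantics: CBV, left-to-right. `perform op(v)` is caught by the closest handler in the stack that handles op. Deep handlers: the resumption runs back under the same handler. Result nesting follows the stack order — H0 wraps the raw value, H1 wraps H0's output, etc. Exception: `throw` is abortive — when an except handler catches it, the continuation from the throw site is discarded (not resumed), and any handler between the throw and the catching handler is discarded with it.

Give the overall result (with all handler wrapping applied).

Answer: [8, 13]

Evaluation trace:
emit(8) @ H2 ⇒ out+=8
throw(1) @ H0 caught ⇒ 13
H1 returns 13
H2 returns [8, 13]
= [8, 13]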